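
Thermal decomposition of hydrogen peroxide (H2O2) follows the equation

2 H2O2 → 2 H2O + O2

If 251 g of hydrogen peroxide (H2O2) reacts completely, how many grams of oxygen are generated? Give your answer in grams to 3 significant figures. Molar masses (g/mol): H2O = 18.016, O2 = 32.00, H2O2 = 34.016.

118 g

n(H2O2) = 251.0 g / 34.016 g/mol = 7.379 mol.
From the equation the H2O2:O2 mole ratio is 2:1, so n(O2) = 7.379 × 1/2 = 3.689 mol.
Mass of O2 = 3.689 mol × 32.00 g/mol = 118.1 g.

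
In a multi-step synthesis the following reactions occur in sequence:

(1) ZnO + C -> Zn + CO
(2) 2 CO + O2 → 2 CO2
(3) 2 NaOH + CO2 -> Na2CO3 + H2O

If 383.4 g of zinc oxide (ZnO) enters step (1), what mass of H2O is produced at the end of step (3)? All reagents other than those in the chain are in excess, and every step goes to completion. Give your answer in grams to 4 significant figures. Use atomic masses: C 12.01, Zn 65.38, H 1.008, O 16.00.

84.88 g

M(ZnO) = 65.38 + 16.00 = 81.38 g/mol.
M(H2O) = 2(1.008) + 16.00 = 18.016 g/mol.
n(ZnO) = 383.4 / 81.38 = 4.7112 mol.
Reaction (1): ZnO→CO ratio 1:1 ⇒ n(CO) = 4.7112 mol.
Reaction (2): CO→CO2 ratio 2:2 ⇒ n(CO2) = 4.7112 mol.
Reaction (3): CO2→H2O ratio 1:1 ⇒ n(H2O) = 4.7112 mol.
Mass of H2O = 4.7112 × 18.016 = 84.878 g.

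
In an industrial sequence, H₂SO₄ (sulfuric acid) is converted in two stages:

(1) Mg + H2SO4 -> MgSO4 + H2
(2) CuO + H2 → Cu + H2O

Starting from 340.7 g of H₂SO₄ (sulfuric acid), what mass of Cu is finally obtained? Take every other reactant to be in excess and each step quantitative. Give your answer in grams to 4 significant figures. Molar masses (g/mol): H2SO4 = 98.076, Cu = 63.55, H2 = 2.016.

n(H2SO4) = 340.70 / 98.076 = 3.4738 mol.
Step 1 gives a 1:1 ratio of H2SO4 to H2, so n(H2) = 3.4738 mol.
In step 2 the H2:Cu ratio is 1:1, so n(Cu) = 3.4738 mol.
Mass of Cu = 3.4738 × 63.55 = 220.76 g.

220.8 g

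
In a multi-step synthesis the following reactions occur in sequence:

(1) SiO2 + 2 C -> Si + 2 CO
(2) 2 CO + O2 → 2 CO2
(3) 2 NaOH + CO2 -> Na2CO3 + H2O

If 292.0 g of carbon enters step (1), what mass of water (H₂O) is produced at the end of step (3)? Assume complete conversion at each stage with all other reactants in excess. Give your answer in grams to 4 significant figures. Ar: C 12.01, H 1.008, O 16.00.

438.0 g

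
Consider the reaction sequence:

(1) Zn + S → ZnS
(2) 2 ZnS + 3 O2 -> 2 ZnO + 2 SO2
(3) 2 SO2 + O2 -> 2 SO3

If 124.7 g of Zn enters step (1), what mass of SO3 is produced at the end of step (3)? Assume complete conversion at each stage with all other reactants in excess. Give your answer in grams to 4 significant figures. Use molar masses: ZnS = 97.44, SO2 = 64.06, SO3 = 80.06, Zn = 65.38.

n(Zn) = 124.7 / 65.38 = 1.9073 mol.
Reaction (1): Zn→ZnS ratio 1:1 ⇒ n(ZnS) = 1.9073 mol.
Reaction (2): ZnS→SO2 ratio 2:2 ⇒ n(SO2) = 1.9073 mol.
Reaction (3): SO2→SO3 ratio 2:2 ⇒ n(SO3) = 1.9073 mol.
Mass of SO3 = 1.9073 × 80.06 = 152.70 g.

152.7 g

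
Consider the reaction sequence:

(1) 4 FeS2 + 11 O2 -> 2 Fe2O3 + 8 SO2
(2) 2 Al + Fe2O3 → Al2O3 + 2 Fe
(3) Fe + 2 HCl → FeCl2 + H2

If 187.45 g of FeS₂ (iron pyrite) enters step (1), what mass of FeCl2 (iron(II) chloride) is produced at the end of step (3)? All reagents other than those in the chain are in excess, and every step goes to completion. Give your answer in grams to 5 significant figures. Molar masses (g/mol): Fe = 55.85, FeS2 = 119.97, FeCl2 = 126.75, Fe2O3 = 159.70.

n(FeS2) = 187.45 / 119.97 = 1.56247 mol.
Reaction (1): FeS2→Fe2O3 ratio 4:2 ⇒ n(Fe2O3) = 0.781237 mol.
Reaction (2): Fe2O3→Fe ratio 1:2 ⇒ n(Fe) = 1.56247 mol.
Reaction (3): Fe→FeCl2 ratio 1:1 ⇒ n(FeCl2) = 1.56247 mol.
Mass of FeCl2 = 1.56247 × 126.75 = 198.044 g.

198.04 g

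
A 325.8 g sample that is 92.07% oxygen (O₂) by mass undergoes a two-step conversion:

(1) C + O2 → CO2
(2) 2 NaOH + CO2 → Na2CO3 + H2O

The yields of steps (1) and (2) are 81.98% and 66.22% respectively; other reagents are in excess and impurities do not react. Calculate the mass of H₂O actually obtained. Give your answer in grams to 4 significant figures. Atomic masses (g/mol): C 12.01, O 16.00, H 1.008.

Pure O2 = 325.8 × 0.9207 = 299.96 g.
M(O2) = 2(16.00) = 32.00 g/mol.
M(H2O) = 2(1.008) + 16.00 = 18.016 g/mol.
n(O2) = 299.96 / 32.00 = 9.3739 mol.
Step 1 (O2:CO2 = 1:1): theoretical n(CO2) = 9.3739 mol; at 81.98% yield, n(CO2) = 7.6847 mol.
Step 2 (CO2:H2O = 1:1): theoretical n(H2O) = 7.6847 mol, so theoretical mass = 7.6847 × 18.016 = 138.45 g.
At 66.22% yield, actual mass of H2O = 138.45 × 0.6622 = 91.680 g.

91.68 g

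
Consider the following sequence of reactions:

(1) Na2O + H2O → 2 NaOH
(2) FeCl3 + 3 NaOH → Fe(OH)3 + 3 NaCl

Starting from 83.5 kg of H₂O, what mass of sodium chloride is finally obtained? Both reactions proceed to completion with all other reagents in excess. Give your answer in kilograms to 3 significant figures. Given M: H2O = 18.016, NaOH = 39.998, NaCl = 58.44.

83.5 kg = 83500 g.
n(H2O) = 83500 / 18.016 = 4635 mol.
Step 1 gives a 1:2 ratio of H2O to NaOH, so n(NaOH) = 9270 mol.
In step 2 the NaOH:NaCl ratio is 3:3, so n(NaCl) = 9270 mol.
Mass of NaCl = 9270 × 58.44 = 541700 g = 542 kg.

542 kg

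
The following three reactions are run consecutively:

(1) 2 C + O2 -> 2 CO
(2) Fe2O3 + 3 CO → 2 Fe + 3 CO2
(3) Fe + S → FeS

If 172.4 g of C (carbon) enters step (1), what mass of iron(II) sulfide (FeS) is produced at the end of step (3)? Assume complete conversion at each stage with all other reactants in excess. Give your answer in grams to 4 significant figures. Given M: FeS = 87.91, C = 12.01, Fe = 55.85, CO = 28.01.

841.3 g

n(C) = 172.4 / 12.01 = 14.355 mol.
Reaction (1): C→CO ratio 2:2 ⇒ n(CO) = 14.355 mol.
Reaction (2): CO→Fe ratio 3:2 ⇒ n(Fe) = 9.5698 mol.
Reaction (3): Fe→FeS ratio 1:1 ⇒ n(FeS) = 9.5698 mol.
Mass of FeS = 9.5698 × 87.91 = 841.28 g.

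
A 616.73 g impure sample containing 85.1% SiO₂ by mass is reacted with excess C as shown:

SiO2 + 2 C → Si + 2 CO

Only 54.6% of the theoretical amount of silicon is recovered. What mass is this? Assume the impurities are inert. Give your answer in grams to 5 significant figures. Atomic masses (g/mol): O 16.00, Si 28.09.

Pure SiO2 available = 616.73 g × 0.851 = 524.837 g.
M(SiO2) = 28.09 + 2(16.00) = 60.09 g/mol.
M(Si) = 28.09 g/mol.
n(SiO2) = 524.837 g / 60.09 g/mol = 8.73419 mol.
From the equation the SiO2:Si mole ratio is 1:1, so n(Si) = 8.73419 × 1/1 = 8.73419 mol.
Mass of Si = 8.73419 mol × 28.09 g/mol = 245.343 g.
Actual mass collected = 245.343 g × 0.546 = 133.957 g.

133.96 g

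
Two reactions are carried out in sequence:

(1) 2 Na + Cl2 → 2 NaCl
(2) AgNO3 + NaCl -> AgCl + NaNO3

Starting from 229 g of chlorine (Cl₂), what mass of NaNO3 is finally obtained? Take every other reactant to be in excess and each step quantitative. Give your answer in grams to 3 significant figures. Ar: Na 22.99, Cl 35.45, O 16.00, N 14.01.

549 g

M(Cl2) = 2(35.45) = 70.90 g/mol.
M(NaNO3) = 22.99 + 14.01 + 3(16.00) = 85.00 g/mol.
n(Cl2) = 229.0 / 70.90 = 3.230 mol.
Step 1 gives a 1:2 ratio of Cl2 to NaCl, so n(NaCl) = 6.460 mol.
In step 2 the NaCl:NaNO3 ratio is 1:1, so n(NaNO3) = 6.460 mol.
Mass of NaNO3 = 6.460 × 85.00 = 549.1 g.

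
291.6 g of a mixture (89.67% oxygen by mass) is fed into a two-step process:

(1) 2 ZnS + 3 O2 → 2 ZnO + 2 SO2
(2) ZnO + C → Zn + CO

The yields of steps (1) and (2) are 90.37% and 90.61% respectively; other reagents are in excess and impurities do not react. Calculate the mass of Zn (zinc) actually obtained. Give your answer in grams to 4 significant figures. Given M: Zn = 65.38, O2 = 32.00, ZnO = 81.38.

Pure O2 = 291.6 × 0.8967 = 261.48 g.
n(O2) = 261.48 / 32.00 = 8.1712 mol.
Step 1 (O2:ZnO = 3:2): theoretical n(ZnO) = 5.4475 mol; at 90.37% yield, n(ZnO) = 4.9229 mol.
Step 2 (ZnO:Zn = 1:1): theoretical n(Zn) = 4.9229 mol, so theoretical mass = 4.9229 × 65.38 = 321.86 g.
At 90.61% yield, actual mass of Zn = 321.86 × 0.9061 = 291.63 g.

291.6 g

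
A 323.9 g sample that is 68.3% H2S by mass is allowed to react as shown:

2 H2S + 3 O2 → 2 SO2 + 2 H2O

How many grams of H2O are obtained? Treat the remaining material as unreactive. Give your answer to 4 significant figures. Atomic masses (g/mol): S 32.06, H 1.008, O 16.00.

Mass of pure H2S = 323.9 g × 0.683 = 221.22 g.
M(H2S) = 2(1.008) + 32.06 = 34.076 g/mol.
M(H2O) = 2(1.008) + 16.00 = 18.016 g/mol.
n(H2S) = 221.22 g / 34.076 g/mol = 6.4921 mol.
From the equation the H2S:H2O mole ratio is 2:2, so n(H2O) = 6.4921 × 2/2 = 6.4921 mol.
Mass of H2O = 6.4921 mol × 18.016 g/mol = 116.96 g.

117.0 g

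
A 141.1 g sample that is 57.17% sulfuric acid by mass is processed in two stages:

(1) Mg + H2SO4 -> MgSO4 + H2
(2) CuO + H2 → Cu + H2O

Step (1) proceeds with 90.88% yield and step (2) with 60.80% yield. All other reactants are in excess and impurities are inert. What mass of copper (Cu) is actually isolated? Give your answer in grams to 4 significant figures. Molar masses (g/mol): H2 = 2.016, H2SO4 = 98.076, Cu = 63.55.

Pure H2SO4 = 141.1 × 0.5717 = 80.667 g.
n(H2SO4) = 80.667 / 98.076 = 0.82249 mol.
Step 1 (H2SO4:H2 = 1:1): theoretical n(H2) = 0.82249 mol; at 90.88% yield, n(H2) = 0.74748 mol.
Step 2 (H2:Cu = 1:1): theoretical n(Cu) = 0.74748 mol, so theoretical mass = 0.74748 × 63.55 = 47.502 g.
At 60.80% yield, actual mass of Cu = 47.502 × 0.6080 = 28.882 g.

28.88 g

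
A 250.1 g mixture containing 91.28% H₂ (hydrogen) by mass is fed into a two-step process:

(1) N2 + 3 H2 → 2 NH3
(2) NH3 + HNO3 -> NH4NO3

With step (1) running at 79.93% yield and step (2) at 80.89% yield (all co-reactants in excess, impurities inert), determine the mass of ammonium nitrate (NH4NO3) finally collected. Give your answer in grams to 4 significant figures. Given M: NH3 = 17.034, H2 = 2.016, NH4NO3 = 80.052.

3907 g

Pure H2 = 250.1 × 0.9128 = 228.29 g.
n(H2) = 228.29 / 2.016 = 113.24 mol.
Step 1 (H2:NH3 = 3:2): theoretical n(NH3) = 75.493 mol; at 79.93% yield, n(NH3) = 60.342 mol.
Step 2 (NH3:NH4NO3 = 1:1): theoretical n(NH4NO3) = 60.342 mol, so theoretical mass = 60.342 × 80.052 = 4830.5 g.
At 80.89% yield, actual mass of NH4NO3 = 4830.5 × 0.8089 = 3907.4 g.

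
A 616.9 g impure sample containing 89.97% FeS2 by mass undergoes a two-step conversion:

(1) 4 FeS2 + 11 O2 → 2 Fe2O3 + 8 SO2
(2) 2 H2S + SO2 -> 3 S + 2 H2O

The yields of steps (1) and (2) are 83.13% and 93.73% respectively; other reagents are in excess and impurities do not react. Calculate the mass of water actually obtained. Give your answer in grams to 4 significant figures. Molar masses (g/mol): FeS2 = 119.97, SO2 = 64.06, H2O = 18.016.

259.8 g

Pure FeS2 = 616.9 × 0.8997 = 555.02 g.
n(FeS2) = 555.02 / 119.97 = 4.6264 mol.
Step 1 (FeS2:SO2 = 4:8): theoretical n(SO2) = 9.2527 mol; at 83.13% yield, n(SO2) = 7.6918 mol.
Step 2 (SO2:H2O = 1:2): theoretical n(H2O) = 15.384 mol, so theoretical mass = 15.384 × 18.016 = 277.15 g.
At 93.73% yield, actual mass of H2O = 277.15 × 0.9373 = 259.77 g.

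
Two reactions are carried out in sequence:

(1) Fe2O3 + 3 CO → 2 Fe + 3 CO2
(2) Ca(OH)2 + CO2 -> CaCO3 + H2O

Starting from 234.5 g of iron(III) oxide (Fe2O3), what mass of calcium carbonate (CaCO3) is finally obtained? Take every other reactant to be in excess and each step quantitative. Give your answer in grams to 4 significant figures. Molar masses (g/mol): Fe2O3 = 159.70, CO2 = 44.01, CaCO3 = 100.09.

440.9 g

n(Fe2O3) = 234.50 / 159.70 = 1.4684 mol.
Step 1 gives a 1:3 ratio of Fe2O3 to CO2, so n(CO2) = 4.4051 mol.
In step 2 the CO2:CaCO3 ratio is 1:1, so n(CaCO3) = 4.4051 mol.
Mass of CaCO3 = 4.4051 × 100.09 = 440.91 g.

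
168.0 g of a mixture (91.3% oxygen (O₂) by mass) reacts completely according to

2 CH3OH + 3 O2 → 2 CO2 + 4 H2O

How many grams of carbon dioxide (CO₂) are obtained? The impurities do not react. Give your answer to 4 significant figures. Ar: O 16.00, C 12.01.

Mass of pure O2 = 168.0 g × 0.913 = 153.38 g.
M(O2) = 2(16.00) = 32.00 g/mol.
M(CO2) = 12.01 + 2(16.00) = 44.01 g/mol.
n(O2) = 153.38 g / 32.00 g/mol = 4.7932 mol.
From the equation the O2:CO2 mole ratio is 3:2, so n(CO2) = 4.7932 × 2/3 = 3.1955 mol.
Mass of CO2 = 3.1955 mol × 44.01 g/mol = 140.63 g.

140.6 g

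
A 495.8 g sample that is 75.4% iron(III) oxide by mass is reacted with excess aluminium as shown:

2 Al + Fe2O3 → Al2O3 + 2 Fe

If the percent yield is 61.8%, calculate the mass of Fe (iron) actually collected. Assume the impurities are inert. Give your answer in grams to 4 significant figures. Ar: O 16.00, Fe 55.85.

Pure Fe2O3 available = 495.8 g × 0.754 = 373.83 g.
M(Fe2O3) = 2(55.85) + 3(16.00) = 159.70 g/mol.
M(Fe) = 55.85 g/mol.
n(Fe2O3) = 373.83 g / 159.70 g/mol = 2.3408 mol.
From the equation the Fe2O3:Fe mole ratio is 1:2, so n(Fe) = 2.3408 × 2/1 = 4.6817 mol.
Mass of Fe = 4.6817 mol × 55.85 g/mol = 261.47 g.
Actual mass collected = 261.47 g × 0.618 = 161.59 g.

161.6 g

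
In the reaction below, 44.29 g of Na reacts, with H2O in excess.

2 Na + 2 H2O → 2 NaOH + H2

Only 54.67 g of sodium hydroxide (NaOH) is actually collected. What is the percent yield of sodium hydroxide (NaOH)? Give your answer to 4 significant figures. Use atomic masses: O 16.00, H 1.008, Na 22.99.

70.95 %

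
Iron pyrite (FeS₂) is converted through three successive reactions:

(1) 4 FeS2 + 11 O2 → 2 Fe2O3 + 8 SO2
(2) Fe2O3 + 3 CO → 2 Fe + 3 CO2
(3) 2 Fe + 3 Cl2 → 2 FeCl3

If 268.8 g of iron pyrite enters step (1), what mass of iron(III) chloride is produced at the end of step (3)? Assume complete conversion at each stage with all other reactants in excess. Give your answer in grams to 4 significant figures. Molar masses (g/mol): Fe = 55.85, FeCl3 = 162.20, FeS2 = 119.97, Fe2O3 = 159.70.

363.4 g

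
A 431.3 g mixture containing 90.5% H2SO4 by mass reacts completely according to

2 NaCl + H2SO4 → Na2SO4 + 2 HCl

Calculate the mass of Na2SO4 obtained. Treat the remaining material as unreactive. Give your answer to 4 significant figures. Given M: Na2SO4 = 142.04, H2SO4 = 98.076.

565.3 g

Mass of pure H2SO4 = 431.3 g × 0.905 = 390.33 g.
n(H2SO4) = 390.33 g / 98.076 g/mol = 3.9798 mol.
From the equation the H2SO4:Na2SO4 mole ratio is 1:1, so n(Na2SO4) = 3.9798 × 1/1 = 3.9798 mol.
Mass of Na2SO4 = 3.9798 mol × 142.04 g/mol = 565.30 g.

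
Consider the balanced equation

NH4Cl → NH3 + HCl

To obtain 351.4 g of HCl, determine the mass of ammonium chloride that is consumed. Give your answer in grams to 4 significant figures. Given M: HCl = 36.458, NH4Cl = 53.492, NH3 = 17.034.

n(HCl) = 351.40 g / 36.458 g/mol = 9.6385 mol.
From the equation the HCl:NH4Cl mole ratio is 1:1, so n(NH4Cl) = 9.6385 × 1/1 = 9.6385 mol.
Mass of NH4Cl = 9.6385 mol × 53.492 g/mol = 515.58 g.

515.6 g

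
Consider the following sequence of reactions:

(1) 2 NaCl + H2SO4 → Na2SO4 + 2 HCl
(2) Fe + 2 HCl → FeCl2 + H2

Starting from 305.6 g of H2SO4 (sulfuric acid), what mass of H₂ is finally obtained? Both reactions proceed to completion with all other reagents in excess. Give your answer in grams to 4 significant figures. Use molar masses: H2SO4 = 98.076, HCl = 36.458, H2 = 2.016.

6.282 g

n(H2SO4) = 305.60 / 98.076 = 3.1160 mol.
Step 1 gives a 1:2 ratio of H2SO4 to HCl, so n(HCl) = 6.2319 mol.
In step 2 the HCl:H2 ratio is 2:1, so n(H2) = 3.1160 mol.
Mass of H2 = 3.1160 × 2.016 = 6.2818 g.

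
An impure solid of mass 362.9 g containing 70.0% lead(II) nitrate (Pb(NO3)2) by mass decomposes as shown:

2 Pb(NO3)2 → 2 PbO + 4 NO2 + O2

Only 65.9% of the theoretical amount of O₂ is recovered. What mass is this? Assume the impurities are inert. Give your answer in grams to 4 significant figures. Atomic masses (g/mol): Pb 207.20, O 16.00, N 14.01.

Pure Pb(NO3)2 available = 362.9 g × 0.700 = 254.03 g.
M(Pb(NO3)2) = 207.20 + 2(14.01) + 6(16.00) = 331.22 g/mol.
M(O2) = 2(16.00) = 32.00 g/mol.
n(Pb(NO3)2) = 254.03 g / 331.22 g/mol = 0.76695 mol.
From the equation the Pb(NO3)2:O2 mole ratio is 2:1, so n(O2) = 0.76695 × 1/2 = 0.38348 mol.
Mass of O2 = 0.38348 mol × 32.00 g/mol = 12.271 g.
Actual mass collected = 12.271 g × 0.659 = 8.0867 g.

8.087 g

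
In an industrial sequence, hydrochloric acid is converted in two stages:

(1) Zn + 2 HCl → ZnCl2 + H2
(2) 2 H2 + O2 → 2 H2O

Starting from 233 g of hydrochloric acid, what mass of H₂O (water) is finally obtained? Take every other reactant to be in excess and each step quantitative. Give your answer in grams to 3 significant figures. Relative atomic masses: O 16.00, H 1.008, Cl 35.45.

57.6 g

M(HCl) = 1.008 + 35.45 = 36.458 g/mol.
M(H2O) = 2(1.008) + 16.00 = 18.016 g/mol.
n(HCl) = 233.0 / 36.458 = 6.391 mol.
Step 1 gives a 2:1 ratio of HCl to H2, so n(H2) = 3.195 mol.
In step 2 the H2:H2O ratio is 2:2, so n(H2O) = 3.195 mol.
Mass of H2O = 3.195 × 18.016 = 57.57 g.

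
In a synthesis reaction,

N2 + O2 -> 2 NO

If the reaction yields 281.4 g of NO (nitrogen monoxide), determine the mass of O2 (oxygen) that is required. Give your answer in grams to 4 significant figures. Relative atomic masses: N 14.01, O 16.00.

M(NO) = 14.01 + 16.00 = 30.01 g/mol.
M(O2) = 2(16.00) = 32.00 g/mol.
n(NO) = 281.40 g / 30.01 g/mol = 9.3769 mol.
From the equation the NO:O2 mole ratio is 2:1, so n(O2) = 9.3769 × 1/2 = 4.6884 mol.
Mass of O2 = 4.6884 mol × 32.00 g/mol = 150.03 g.

150.0 g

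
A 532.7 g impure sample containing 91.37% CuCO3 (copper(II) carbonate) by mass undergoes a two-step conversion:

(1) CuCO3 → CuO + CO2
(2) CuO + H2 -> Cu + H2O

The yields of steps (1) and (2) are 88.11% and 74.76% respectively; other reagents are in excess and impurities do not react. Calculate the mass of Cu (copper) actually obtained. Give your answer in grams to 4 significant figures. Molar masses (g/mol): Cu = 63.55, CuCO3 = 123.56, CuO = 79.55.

164.9 g

Pure CuCO3 = 532.7 × 0.9137 = 486.73 g.
n(CuCO3) = 486.73 / 123.56 = 3.9392 mol.
Step 1 (CuCO3:CuO = 1:1): theoretical n(CuO) = 3.9392 mol; at 88.11% yield, n(CuO) = 3.4708 mol.
Step 2 (CuO:Cu = 1:1): theoretical n(Cu) = 3.4708 mol, so theoretical mass = 3.4708 × 63.55 = 220.57 g.
At 74.76% yield, actual mass of Cu = 220.57 × 0.7476 = 164.90 g.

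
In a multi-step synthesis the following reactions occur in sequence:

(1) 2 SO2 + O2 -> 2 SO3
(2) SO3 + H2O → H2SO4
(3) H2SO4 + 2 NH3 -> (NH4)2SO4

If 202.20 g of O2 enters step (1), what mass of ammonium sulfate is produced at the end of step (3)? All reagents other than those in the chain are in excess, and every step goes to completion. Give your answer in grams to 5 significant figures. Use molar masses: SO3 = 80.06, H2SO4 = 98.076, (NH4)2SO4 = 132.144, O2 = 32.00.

1670.0 g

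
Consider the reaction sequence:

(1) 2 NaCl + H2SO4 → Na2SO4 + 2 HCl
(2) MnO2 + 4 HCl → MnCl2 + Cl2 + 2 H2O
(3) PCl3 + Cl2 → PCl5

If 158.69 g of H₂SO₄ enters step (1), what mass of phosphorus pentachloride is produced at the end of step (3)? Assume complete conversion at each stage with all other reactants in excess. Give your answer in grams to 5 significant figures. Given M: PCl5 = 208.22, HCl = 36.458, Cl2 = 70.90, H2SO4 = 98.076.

n(H2SO4) = 158.69 / 98.076 = 1.61803 mol.
Reaction (1): H2SO4→HCl ratio 1:2 ⇒ n(HCl) = 3.23606 mol.
Reaction (2): HCl→Cl2 ratio 4:1 ⇒ n(Cl2) = 0.809015 mol.
Reaction (3): Cl2→PCl5 ratio 1:1 ⇒ n(PCl5) = 0.809015 mol.
Mass of PCl5 = 0.809015 × 208.22 = 168.453 g.

168.45 g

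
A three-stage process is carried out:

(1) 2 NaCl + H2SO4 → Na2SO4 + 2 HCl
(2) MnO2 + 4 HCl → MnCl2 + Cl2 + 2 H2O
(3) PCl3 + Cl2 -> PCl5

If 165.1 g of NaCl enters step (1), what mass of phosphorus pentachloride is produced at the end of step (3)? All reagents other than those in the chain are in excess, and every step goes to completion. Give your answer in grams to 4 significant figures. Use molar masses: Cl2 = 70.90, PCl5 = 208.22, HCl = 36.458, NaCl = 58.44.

n(NaCl) = 165.1 / 58.44 = 2.8251 mol.
Reaction (1): NaCl→HCl ratio 2:2 ⇒ n(HCl) = 2.8251 mol.
Reaction (2): HCl→Cl2 ratio 4:1 ⇒ n(Cl2) = 0.70628 mol.
Reaction (3): Cl2→PCl5 ratio 1:1 ⇒ n(PCl5) = 0.70628 mol.
Mass of PCl5 = 0.70628 × 208.22 = 147.06 g.

147.1 g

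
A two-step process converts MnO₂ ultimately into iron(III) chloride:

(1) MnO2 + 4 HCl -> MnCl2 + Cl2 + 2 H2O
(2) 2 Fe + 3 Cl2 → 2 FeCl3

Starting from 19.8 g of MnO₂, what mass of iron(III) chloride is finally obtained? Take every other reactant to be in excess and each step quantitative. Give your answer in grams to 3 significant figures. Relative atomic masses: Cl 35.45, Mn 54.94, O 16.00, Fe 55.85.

24.6 g

M(MnO2) = 54.94 + 2(16.00) = 86.94 g/mol.
M(FeCl3) = 55.85 + 3(35.45) = 162.20 g/mol.
n(MnO2) = 19.80 / 86.94 = 0.2277 mol.
Step 1 gives a 1:1 ratio of MnO2 to Cl2, so n(Cl2) = 0.2277 mol.
In step 2 the Cl2:FeCl3 ratio is 3:2, so n(FeCl3) = 0.1518 mol.
Mass of FeCl3 = 0.1518 × 162.20 = 24.63 g.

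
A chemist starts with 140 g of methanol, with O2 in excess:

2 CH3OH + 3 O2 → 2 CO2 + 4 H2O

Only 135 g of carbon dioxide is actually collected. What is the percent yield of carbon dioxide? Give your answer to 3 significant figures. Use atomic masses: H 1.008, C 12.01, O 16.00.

M(CH3OH) = 12.01 + 4(1.008) + 16.00 = 32.042 g/mol.
M(CO2) = 12.01 + 2(16.00) = 44.01 g/mol.
n(CH3OH) = 140.0 g / 32.042 g/mol = 4.369 mol.
From the equation the CH3OH:CO2 mole ratio is 2:2, so n(CO2) = 4.369 × 2/2 = 4.369 mol.
Mass of CO2 = 4.369 mol × 44.01 g/mol = 192.3 g.
This is the theoretical yield. Percent yield = 135 g / 192.3 g × 100% = 70.21%.

70.2 %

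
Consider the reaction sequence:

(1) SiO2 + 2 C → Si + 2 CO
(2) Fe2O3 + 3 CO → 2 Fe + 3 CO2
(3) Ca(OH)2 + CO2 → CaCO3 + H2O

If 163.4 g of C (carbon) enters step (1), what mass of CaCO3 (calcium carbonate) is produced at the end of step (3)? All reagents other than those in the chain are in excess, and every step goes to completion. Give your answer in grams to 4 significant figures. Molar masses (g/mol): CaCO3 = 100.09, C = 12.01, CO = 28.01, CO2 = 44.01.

n(C) = 163.4 / 12.01 = 13.605 mol.
Reaction (1): C→CO ratio 2:2 ⇒ n(CO) = 13.605 mol.
Reaction (2): CO→CO2 ratio 3:3 ⇒ n(CO2) = 13.605 mol.
Reaction (3): CO2→CaCO3 ratio 1:1 ⇒ n(CaCO3) = 13.605 mol.
Mass of CaCO3 = 13.605 × 100.09 = 1361.8 g.

1362 g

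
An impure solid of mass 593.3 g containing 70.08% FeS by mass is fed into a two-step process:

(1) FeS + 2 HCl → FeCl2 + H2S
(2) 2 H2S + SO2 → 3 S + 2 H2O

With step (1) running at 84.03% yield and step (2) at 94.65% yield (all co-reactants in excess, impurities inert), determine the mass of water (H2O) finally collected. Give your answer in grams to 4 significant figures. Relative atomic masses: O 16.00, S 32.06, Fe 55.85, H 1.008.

Pure FeS = 593.3 × 0.7008 = 415.78 g.
M(FeS) = 55.85 + 32.06 = 87.91 g/mol.
M(H2O) = 2(1.008) + 16.00 = 18.016 g/mol.
n(FeS) = 415.78 / 87.91 = 4.7297 mol.
Step 1 (FeS:H2S = 1:1): theoretical n(H2S) = 4.7297 mol; at 84.03% yield, n(H2S) = 3.9743 mol.
Step 2 (H2S:H2O = 2:2): theoretical n(H2O) = 3.9743 mol, so theoretical mass = 3.9743 × 18.016 = 71.602 g.
At 94.65% yield, actual mass of H2O = 71.602 × 0.9465 = 67.771 g.

67.77 g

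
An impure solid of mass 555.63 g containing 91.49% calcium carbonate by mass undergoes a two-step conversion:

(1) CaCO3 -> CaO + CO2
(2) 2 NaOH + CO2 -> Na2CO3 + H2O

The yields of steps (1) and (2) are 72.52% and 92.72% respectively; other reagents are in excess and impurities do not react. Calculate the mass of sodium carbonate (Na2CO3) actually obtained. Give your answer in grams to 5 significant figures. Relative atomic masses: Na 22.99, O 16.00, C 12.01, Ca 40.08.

361.96 g

Pure CaCO3 = 555.63 × 0.9149 = 508.346 g.
M(CaCO3) = 40.08 + 12.01 + 3(16.00) = 100.09 g/mol.
M(Na2CO3) = 2(22.99) + 12.01 + 3(16.00) = 105.99 g/mol.
n(CaCO3) = 508.346 / 100.09 = 5.07889 mol.
Step 1 (CaCO3:CO2 = 1:1): theoretical n(CO2) = 5.07889 mol; at 72.52% yield, n(CO2) = 3.68321 mol.
Step 2 (CO2:Na2CO3 = 1:1): theoretical n(Na2CO3) = 3.68321 mol, so theoretical mass = 3.68321 × 105.99 = 390.383 g.
At 92.72% yield, actual mass of Na2CO3 = 390.383 × 0.9272 = 361.963 g.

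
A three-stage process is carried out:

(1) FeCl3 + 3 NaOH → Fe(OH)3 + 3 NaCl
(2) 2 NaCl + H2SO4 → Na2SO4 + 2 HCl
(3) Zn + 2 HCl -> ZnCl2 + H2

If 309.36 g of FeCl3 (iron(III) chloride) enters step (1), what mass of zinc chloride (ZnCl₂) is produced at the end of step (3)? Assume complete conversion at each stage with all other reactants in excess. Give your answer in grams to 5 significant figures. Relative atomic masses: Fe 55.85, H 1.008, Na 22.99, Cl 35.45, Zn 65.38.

M(FeCl3) = 55.85 + 3(35.45) = 162.20 g/mol.
M(ZnCl2) = 65.38 + 2(35.45) = 136.28 g/mol.
n(FeCl3) = 309.36 / 162.20 = 1.90727 mol.
Reaction (1): FeCl3→NaCl ratio 1:3 ⇒ n(NaCl) = 5.72182 mol.
Reaction (2): NaCl→HCl ratio 2:2 ⇒ n(HCl) = 5.72182 mol.
Reaction (3): HCl→ZnCl2 ratio 2:1 ⇒ n(ZnCl2) = 2.86091 mol.
Mass of ZnCl2 = 2.86091 × 136.28 = 389.885 g.

389.89 g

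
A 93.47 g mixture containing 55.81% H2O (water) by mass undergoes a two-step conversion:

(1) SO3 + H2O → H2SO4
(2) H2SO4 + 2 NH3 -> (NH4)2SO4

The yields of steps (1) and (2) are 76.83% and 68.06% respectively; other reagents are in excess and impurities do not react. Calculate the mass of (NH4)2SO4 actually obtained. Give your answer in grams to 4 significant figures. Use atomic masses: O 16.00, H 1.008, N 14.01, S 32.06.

Pure H2O = 93.47 × 0.5581 = 52.166 g.
M(H2O) = 2(1.008) + 16.00 = 18.016 g/mol.
M((NH4)2SO4) = 2(14.01) + 8(1.008) + 32.06 + 4(16.00) = 132.144 g/mol.
n(H2O) = 52.166 / 18.016 = 2.8955 mol.
Step 1 (H2O:H2SO4 = 1:1): theoretical n(H2SO4) = 2.8955 mol; at 76.83% yield, n(H2SO4) = 2.2246 mol.
Step 2 (H2SO4:(NH4)2SO4 = 1:1): theoretical n((NH4)2SO4) = 2.2246 mol, so theoretical mass = 2.2246 × 132.144 = 293.97 g.
At 68.06% yield, actual mass of (NH4)2SO4 = 293.97 × 0.6806 = 200.08 g.

200.1 g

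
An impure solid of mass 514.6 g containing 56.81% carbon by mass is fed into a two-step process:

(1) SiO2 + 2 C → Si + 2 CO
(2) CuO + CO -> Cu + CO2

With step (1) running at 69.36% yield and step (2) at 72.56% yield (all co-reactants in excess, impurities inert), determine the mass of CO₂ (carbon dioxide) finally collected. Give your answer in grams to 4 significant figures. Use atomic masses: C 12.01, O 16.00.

Pure C = 514.6 × 0.5681 = 292.34 g.
M(C) = 12.01 g/mol.
M(CO2) = 12.01 + 2(16.00) = 44.01 g/mol.
n(C) = 292.34 / 12.01 = 24.342 mol.
Step 1 (C:CO = 2:2): theoretical n(CO) = 24.342 mol; at 69.36% yield, n(CO) = 16.883 mol.
Step 2 (CO:CO2 = 1:1): theoretical n(CO2) = 16.883 mol, so theoretical mass = 16.883 × 44.01 = 743.04 g.
At 72.56% yield, actual mass of CO2 = 743.04 × 0.7256 = 539.15 g.

539.1 g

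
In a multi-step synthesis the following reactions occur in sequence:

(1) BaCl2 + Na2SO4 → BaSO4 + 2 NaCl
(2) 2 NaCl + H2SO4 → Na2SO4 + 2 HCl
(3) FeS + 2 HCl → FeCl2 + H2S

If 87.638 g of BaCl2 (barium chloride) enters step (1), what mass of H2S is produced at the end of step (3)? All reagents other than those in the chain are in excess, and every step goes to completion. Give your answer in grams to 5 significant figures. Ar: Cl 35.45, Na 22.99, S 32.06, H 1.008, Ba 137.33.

M(BaCl2) = 137.33 + 2(35.45) = 208.23 g/mol.
M(H2S) = 2(1.008) + 32.06 = 34.076 g/mol.
n(BaCl2) = 87.638 / 208.23 = 0.420871 mol.
Reaction (1): BaCl2→NaCl ratio 1:2 ⇒ n(NaCl) = 0.841742 mol.
Reaction (2): NaCl→HCl ratio 2:2 ⇒ n(HCl) = 0.841742 mol.
Reaction (3): HCl→H2S ratio 2:1 ⇒ n(H2S) = 0.420871 mol.
Mass of H2S = 0.420871 × 34.076 = 14.3416 g.

14.342 g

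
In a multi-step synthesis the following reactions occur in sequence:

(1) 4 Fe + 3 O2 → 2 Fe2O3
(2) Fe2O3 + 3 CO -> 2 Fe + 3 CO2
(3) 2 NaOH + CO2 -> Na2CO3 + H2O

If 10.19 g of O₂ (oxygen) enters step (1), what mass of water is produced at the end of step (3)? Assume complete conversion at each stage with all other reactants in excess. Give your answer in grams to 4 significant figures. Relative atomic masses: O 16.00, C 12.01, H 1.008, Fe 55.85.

M(O2) = 2(16.00) = 32.00 g/mol.
M(H2O) = 2(1.008) + 16.00 = 18.016 g/mol.
n(O2) = 10.19 / 32.00 = 0.31844 mol.
Reaction (1): O2→Fe2O3 ratio 3:2 ⇒ n(Fe2O3) = 0.21229 mol.
Reaction (2): Fe2O3→CO2 ratio 1:3 ⇒ n(CO2) = 0.63687 mol.
Reaction (3): CO2→H2O ratio 1:1 ⇒ n(H2O) = 0.63687 mol.
Mass of H2O = 0.63687 × 18.016 = 11.474 g.

11.47 g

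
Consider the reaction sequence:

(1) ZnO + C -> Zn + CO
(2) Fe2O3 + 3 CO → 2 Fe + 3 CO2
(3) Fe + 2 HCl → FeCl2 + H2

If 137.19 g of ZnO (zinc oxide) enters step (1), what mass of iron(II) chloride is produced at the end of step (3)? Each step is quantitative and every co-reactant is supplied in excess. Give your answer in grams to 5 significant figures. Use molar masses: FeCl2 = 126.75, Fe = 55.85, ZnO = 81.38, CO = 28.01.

n(ZnO) = 137.19 / 81.38 = 1.68580 mol.
Reaction (1): ZnO→CO ratio 1:1 ⇒ n(CO) = 1.68580 mol.
Reaction (2): CO→Fe ratio 3:2 ⇒ n(Fe) = 1.12386 mol.
Reaction (3): Fe→FeCl2 ratio 1:1 ⇒ n(FeCl2) = 1.12386 mol.
Mass of FeCl2 = 1.12386 × 126.75 = 142.450 g.

142.45 g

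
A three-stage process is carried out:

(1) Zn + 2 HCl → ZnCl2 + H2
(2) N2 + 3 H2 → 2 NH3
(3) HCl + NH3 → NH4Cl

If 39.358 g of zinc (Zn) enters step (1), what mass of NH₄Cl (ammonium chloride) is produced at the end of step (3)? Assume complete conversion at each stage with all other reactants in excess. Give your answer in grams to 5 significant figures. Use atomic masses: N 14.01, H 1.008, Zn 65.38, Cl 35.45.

21.468 g

M(Zn) = 65.38 g/mol.
M(NH4Cl) = 14.01 + 4(1.008) + 35.45 = 53.492 g/mol.
n(Zn) = 39.358 / 65.38 = 0.601988 mol.
Reaction (1): Zn→H2 ratio 1:1 ⇒ n(H2) = 0.601988 mol.
Reaction (2): H2→NH3 ratio 3:2 ⇒ n(NH3) = 0.401326 mol.
Reaction (3): NH3→NH4Cl ratio 1:1 ⇒ n(NH4Cl) = 0.401326 mol.
Mass of NH4Cl = 0.401326 × 53.492 = 21.4677 g.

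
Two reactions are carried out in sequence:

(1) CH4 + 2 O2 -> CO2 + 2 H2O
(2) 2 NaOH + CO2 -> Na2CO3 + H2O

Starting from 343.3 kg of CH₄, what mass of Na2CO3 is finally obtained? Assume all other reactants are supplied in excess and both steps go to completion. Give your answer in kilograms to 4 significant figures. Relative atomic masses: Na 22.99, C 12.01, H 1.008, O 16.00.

M(CH4) = 12.01 + 4(1.008) = 16.042 g/mol.
M(Na2CO3) = 2(22.99) + 12.01 + 3(16.00) = 105.99 g/mol.
343.3 kg = 343300 g.
n(CH4) = 343300 / 16.042 = 21400 mol.
Step 1 gives a 1:1 ratio of CH4 to CO2, so n(CO2) = 21400 mol.
In step 2 the CO2:Na2CO3 ratio is 1:1, so n(Na2CO3) = 21400 mol.
Mass of Na2CO3 = 21400 × 105.99 = 2.2682 × 10^6 g = 2268 kg.

2268 kg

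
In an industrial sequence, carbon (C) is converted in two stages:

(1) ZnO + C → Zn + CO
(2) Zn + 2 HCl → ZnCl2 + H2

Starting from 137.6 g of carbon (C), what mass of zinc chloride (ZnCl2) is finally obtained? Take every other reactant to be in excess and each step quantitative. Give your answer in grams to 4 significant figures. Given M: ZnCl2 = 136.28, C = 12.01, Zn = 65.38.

1561 g

n(C) = 137.60 / 12.01 = 11.457 mol.
Step 1 gives a 1:1 ratio of C to Zn, so n(Zn) = 11.457 mol.
In step 2 the Zn:ZnCl2 ratio is 1:1, so n(ZnCl2) = 11.457 mol.
Mass of ZnCl2 = 11.457 × 136.28 = 1561.4 g.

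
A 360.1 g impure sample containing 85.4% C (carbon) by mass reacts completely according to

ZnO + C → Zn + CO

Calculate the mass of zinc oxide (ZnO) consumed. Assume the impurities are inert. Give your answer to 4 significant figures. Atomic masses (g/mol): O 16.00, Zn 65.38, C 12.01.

Mass of pure C = 360.1 g × 0.854 = 307.53 g.
M(C) = 12.01 g/mol.
M(ZnO) = 65.38 + 16.00 = 81.38 g/mol.
n(C) = 307.53 g / 12.01 g/mol = 25.606 mol.
From the equation the C:ZnO mole ratio is 1:1, so n(ZnO) = 25.606 × 1/1 = 25.606 mol.
Mass of ZnO = 25.606 mol × 81.38 g/mol = 2083.8 g.

2084 g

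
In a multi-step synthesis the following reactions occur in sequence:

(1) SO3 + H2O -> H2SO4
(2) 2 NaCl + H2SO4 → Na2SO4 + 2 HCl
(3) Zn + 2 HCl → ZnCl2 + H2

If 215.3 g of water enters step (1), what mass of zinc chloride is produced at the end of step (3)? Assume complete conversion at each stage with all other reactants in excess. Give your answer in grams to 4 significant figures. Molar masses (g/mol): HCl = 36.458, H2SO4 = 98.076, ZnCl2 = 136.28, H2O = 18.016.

n(H2O) = 215.3 / 18.016 = 11.950 mol.
Reaction (1): H2O→H2SO4 ratio 1:1 ⇒ n(H2SO4) = 11.950 mol.
Reaction (2): H2SO4→HCl ratio 1:2 ⇒ n(HCl) = 23.901 mol.
Reaction (3): HCl→ZnCl2 ratio 2:1 ⇒ n(ZnCl2) = 11.950 mol.
Mass of ZnCl2 = 11.950 × 136.28 = 1628.6 g.

1629 g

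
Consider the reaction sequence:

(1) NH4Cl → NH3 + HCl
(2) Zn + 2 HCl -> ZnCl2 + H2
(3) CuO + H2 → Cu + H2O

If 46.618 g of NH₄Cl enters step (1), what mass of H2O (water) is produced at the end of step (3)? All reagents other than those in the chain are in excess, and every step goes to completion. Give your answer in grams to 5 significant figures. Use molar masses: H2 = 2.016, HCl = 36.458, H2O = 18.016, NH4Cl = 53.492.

7.8504 g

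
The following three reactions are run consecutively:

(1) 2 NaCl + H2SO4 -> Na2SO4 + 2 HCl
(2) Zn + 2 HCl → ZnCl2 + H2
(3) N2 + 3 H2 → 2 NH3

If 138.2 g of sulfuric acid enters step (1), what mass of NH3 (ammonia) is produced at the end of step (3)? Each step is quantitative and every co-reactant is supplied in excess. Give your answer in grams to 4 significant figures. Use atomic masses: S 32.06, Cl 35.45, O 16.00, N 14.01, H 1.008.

16.00 g

M(H2SO4) = 2(1.008) + 32.06 + 4(16.00) = 98.076 g/mol.
M(NH3) = 14.01 + 3(1.008) = 17.034 g/mol.
n(H2SO4) = 138.2 / 98.076 = 1.4091 mol.
Reaction (1): H2SO4→HCl ratio 1:2 ⇒ n(HCl) = 2.8182 mol.
Reaction (2): HCl→H2 ratio 2:1 ⇒ n(H2) = 1.4091 mol.
Reaction (3): H2→NH3 ratio 3:2 ⇒ n(NH3) = 0.93941 mol.
Mass of NH3 = 0.93941 × 17.034 = 16.002 g.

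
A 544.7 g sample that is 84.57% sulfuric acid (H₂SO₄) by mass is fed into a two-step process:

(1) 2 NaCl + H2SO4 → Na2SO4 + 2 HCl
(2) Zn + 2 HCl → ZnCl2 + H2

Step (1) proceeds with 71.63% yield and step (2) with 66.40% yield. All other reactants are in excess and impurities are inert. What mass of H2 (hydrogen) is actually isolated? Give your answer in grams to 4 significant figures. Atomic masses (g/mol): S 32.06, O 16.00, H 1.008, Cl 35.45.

4.504 g

Pure H2SO4 = 544.7 × 0.8457 = 460.65 g.
M(H2SO4) = 2(1.008) + 32.06 + 4(16.00) = 98.076 g/mol.
M(H2) = 2(1.008) = 2.016 g/mol.
n(H2SO4) = 460.65 / 98.076 = 4.6969 mol.
Step 1 (H2SO4:HCl = 1:2): theoretical n(HCl) = 9.3938 mol; at 71.63% yield, n(HCl) = 6.7288 mol.
Step 2 (HCl:H2 = 2:1): theoretical n(H2) = 3.3644 mol, so theoretical mass = 3.3644 × 2.016 = 6.7826 g.
At 66.40% yield, actual mass of H2 = 6.7826 × 0.6640 = 4.5036 g.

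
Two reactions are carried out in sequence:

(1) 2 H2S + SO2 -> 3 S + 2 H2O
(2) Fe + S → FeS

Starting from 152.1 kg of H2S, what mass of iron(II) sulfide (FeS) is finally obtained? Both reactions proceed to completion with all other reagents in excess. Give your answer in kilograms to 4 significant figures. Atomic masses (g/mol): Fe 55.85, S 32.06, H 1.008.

588.6 kg

M(H2S) = 2(1.008) + 32.06 = 34.076 g/mol.
M(FeS) = 55.85 + 32.06 = 87.91 g/mol.
152.1 kg = 152100 g.
n(H2S) = 152100 / 34.076 = 4463.6 mol.
Step 1 gives a 2:3 ratio of H2S to S, so n(S) = 6695.3 mol.
In step 2 the S:FeS ratio is 1:1, so n(FeS) = 6695.3 mol.
Mass of FeS = 6695.3 × 87.91 = 588590 g = 588.6 kg.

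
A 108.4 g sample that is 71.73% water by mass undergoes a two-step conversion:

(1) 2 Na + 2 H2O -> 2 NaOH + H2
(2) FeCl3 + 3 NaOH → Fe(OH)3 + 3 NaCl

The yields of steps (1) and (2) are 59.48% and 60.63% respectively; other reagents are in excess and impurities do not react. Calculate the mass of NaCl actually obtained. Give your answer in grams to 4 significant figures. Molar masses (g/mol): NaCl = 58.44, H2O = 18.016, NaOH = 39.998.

Pure H2O = 108.4 × 0.7173 = 77.755 g.
n(H2O) = 77.755 / 18.016 = 4.3159 mol.
Step 1 (H2O:NaOH = 2:2): theoretical n(NaOH) = 4.3159 mol; at 59.48% yield, n(NaOH) = 2.5671 mol.
Step 2 (NaOH:NaCl = 3:3): theoretical n(NaCl) = 2.5671 mol, so theoretical mass = 2.5671 × 58.44 = 150.02 g.
At 60.63% yield, actual mass of NaCl = 150.02 × 0.6063 = 90.958 g.

90.96 g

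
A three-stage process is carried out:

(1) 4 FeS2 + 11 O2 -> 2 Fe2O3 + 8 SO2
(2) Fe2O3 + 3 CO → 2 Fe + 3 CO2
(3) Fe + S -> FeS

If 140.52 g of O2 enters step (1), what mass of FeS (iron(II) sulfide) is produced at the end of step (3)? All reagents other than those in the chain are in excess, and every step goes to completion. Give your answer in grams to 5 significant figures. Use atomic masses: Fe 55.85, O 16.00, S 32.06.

140.38 g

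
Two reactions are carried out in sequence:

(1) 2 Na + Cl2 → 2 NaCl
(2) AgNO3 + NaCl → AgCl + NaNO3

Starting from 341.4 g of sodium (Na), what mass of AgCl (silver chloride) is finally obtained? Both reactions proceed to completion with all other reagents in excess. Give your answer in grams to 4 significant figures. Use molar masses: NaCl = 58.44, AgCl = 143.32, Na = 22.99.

2128 g

n(Na) = 341.40 / 22.99 = 14.850 mol.
Step 1 gives a 2:2 ratio of Na to NaCl, so n(NaCl) = 14.850 mol.
In step 2 the NaCl:AgCl ratio is 1:1, so n(AgCl) = 14.850 mol.
Mass of AgCl = 14.850 × 143.32 = 2128.3 g.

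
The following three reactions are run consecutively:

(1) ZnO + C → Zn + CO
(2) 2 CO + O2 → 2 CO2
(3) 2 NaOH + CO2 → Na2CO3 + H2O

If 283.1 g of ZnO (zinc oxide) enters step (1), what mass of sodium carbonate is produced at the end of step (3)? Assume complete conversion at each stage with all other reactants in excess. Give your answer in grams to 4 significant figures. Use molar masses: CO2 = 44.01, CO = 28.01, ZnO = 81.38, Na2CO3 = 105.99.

368.7 g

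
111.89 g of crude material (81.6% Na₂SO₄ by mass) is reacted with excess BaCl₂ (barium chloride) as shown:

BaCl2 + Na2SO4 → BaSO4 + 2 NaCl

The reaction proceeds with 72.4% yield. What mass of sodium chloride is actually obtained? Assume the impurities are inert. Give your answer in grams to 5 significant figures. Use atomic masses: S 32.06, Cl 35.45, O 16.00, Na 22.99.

Pure Na2SO4 available = 111.89 g × 0.816 = 91.3022 g.
M(Na2SO4) = 2(22.99) + 32.06 + 4(16.00) = 142.04 g/mol.
M(NaCl) = 22.99 + 35.45 = 58.44 g/mol.
n(Na2SO4) = 91.3022 g / 142.04 g/mol = 0.642792 mol.
From the equation the Na2SO4:NaCl mole ratio is 1:2, so n(NaCl) = 0.642792 × 2/1 = 1.28558 mol.
Mass of NaCl = 1.28558 mol × 58.44 g/mol = 75.1296 g.
Actual mass collected = 75.1296 g × 0.724 = 54.3938 g.

54.394 g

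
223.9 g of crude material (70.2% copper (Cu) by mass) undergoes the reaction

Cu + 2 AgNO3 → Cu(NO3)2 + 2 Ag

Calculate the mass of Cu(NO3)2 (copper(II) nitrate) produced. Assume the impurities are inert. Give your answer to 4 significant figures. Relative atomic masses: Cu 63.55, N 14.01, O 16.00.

Mass of pure Cu = 223.9 g × 0.702 = 157.18 g.
M(Cu) = 63.55 g/mol.
M(Cu(NO3)2) = 63.55 + 2(14.01) + 6(16.00) = 187.57 g/mol.
n(Cu) = 157.18 g / 63.55 g/mol = 2.4733 mol.
From the equation the Cu:Cu(NO3)2 mole ratio is 1:1, so n(Cu(NO3)2) = 2.4733 × 1/1 = 2.4733 mol.
Mass of Cu(NO3)2 = 2.4733 mol × 187.57 g/mol = 463.92 g.

463.9 g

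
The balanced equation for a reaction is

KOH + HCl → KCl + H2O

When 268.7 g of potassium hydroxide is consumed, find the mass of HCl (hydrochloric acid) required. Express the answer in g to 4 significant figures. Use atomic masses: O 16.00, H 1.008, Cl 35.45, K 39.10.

M(KOH) = 39.10 + 16.00 + 1.008 = 56.108 g/mol.
M(HCl) = 1.008 + 35.45 = 36.458 g/mol.
n(KOH) = 268.70 g / 56.108 g/mol = 4.7890 mol.
From the equation the KOH:HCl mole ratio is 1:1, so n(HCl) = 4.7890 × 1/1 = 4.7890 mol.
Mass of HCl = 4.7890 mol × 36.458 g/mol = 174.60 g.

174.6 g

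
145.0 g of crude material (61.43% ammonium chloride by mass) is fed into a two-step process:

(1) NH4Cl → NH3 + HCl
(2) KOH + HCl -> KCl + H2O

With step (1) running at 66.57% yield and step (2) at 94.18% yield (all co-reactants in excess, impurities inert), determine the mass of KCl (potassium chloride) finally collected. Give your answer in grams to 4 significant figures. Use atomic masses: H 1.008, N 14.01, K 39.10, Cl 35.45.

77.83 g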